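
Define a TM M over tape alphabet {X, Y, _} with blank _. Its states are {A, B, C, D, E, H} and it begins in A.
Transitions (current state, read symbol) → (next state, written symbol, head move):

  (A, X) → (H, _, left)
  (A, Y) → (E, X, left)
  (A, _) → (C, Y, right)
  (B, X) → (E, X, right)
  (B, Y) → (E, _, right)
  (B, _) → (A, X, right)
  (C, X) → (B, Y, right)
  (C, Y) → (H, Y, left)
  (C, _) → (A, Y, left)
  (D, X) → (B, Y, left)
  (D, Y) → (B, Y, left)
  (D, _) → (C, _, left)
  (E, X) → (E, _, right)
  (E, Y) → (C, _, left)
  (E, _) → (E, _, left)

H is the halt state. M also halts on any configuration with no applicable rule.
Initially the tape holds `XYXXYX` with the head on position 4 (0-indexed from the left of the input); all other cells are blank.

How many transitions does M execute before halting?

A | XYXX[Y]X_   read Y → write X, move left, go to E
E | XYX[X]XX_   read X → write _, move right, go to E
E | XYX_[X]X_   read X → write _, move right, go to E
E | XYX__[X]_   read X → write _, move right, go to E
E | XYX___[_]   read _ → write _, move left, go to E
E | XYX__[_]_   read _ → write _, move left, go to E
E | XYX_[_]__   read _ → write _, move left, go to E
E | XYX[_]___   read _ → write _, move left, go to E
E | XY[X]____   read X → write _, move right, go to E
E | XY_[_]___   read _ → write _, move left, go to E
E | XY[_]____   read _ → write _, move left, go to E
E | X[Y]_____   read Y → write _, move left, go to C
C | [X]______   read X → write Y, move right, go to B
B | Y[_]_____   read _ → write X, move right, go to A
A | YX[_]____   read _ → write Y, move right, go to C
C | YXY[_]___   read _ → write Y, move left, go to A
A | YX[Y]Y___   read Y → write X, move left, go to E
E | Y[X]XY___   read X → write _, move right, go to E
E | Y_[X]Y___   read X → write _, move right, go to E
E | Y__[Y]___   read Y → write _, move left, go to C
C | Y_[_]____   read _ → write Y, move left, go to A
A | Y[_]Y____   read _ → write Y, move right, go to C
C | YY[Y]____   read Y → write Y, move left, go to H
H | Y[Y]Y____
M halts after 23 transitions.

23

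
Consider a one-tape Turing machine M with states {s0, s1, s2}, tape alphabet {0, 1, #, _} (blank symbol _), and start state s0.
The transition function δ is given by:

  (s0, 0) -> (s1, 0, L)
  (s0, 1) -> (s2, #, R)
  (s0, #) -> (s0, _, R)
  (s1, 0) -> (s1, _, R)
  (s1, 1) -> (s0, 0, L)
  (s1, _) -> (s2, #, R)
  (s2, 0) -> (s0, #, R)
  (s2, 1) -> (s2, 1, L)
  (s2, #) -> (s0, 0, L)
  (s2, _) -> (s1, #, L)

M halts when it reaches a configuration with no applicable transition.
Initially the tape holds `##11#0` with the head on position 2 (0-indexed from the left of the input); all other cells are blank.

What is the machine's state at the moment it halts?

s1

state=s0 head=2 tape=##[1]1#0   (s0,1)→(s2,#,R)
state=s2 head=3 tape=###[1]#0   (s2,1)→(s2,1,L)
state=s2 head=2 tape=##[#]1#0   (s2,#)→(s0,0,L)
state=s0 head=1 tape=#[#]01#0   (s0,#)→(s0,_,R)
state=s0 head=2 tape=#_[0]1#0   (s0,0)→(s1,0,L)
state=s1 head=1 tape=#[_]01#0   (s1,_)→(s2,#,R)
state=s2 head=2 tape=##[0]1#0   (s2,0)→(s0,#,R)
state=s0 head=3 tape=###[1]#0   (s0,1)→(s2,#,R)
state=s2 head=4 tape=####[#]0   (s2,#)→(s0,0,L)
state=s0 head=3 tape=###[#]00   (s0,#)→(s0,_,R)
state=s0 head=4 tape=###_[0]0   (s0,0)→(s1,0,L)
state=s1 head=3 tape=###[_]00   (s1,_)→(s2,#,R)
state=s2 head=4 tape=####[0]0   (s2,0)→(s0,#,R)
state=s0 head=5 tape=#####[0]   (s0,0)→(s1,0,L)
state=s1 head=4 tape=####[#]0
No transition is defined for (s1, #); M halts in state s1.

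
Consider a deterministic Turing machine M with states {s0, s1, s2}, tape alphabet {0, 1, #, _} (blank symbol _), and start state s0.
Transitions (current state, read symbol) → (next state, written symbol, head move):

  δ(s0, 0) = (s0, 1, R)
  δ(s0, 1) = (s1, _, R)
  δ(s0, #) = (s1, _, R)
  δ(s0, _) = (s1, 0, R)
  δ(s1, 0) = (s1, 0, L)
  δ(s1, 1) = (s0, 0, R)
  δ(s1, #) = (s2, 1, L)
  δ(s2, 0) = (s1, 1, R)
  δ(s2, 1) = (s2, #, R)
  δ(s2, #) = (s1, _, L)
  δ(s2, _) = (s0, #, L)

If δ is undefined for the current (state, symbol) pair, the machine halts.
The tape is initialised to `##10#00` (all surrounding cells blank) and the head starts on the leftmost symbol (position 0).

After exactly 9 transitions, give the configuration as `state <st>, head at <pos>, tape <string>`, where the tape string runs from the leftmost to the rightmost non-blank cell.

state s0, head at 3, tape 10_00#00

state=s0 head=0 tape=_[#]#10#00   (s0,#)→(s1,_,R)
state=s1 head=1 tape=__[#]10#00   (s1,#)→(s2,1,L)
state=s2 head=0 tape=_[_]110#00   (s2,_)→(s0,#,L)
state=s0 head=-1 tape=[_]#110#00   (s0,_)→(s1,0,R)
state=s1 head=0 tape=0[#]110#00   (s1,#)→(s2,1,L)
state=s2 head=-1 tape=[0]1110#00   (s2,0)→(s1,1,R)
state=s1 head=0 tape=1[1]110#00   (s1,1)→(s0,0,R)
state=s0 head=1 tape=10[1]10#00   (s0,1)→(s1,_,R)
state=s1 head=2 tape=10_[1]0#00   (s1,1)→(s0,0,R)
state=s0 head=3 tape=10_0[0]#00
After 9 steps: state s0, head at 3, tape 10_00#00.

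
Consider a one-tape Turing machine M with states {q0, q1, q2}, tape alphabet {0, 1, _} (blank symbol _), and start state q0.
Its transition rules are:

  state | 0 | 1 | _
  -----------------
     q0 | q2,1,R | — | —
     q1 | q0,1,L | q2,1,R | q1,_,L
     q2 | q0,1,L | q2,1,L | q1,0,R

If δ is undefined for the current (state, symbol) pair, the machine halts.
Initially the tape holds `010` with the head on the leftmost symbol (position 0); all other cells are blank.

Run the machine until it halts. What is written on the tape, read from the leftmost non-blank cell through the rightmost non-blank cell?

1110

q0 | __[0]10   read 0 → write 1, move R, go to q2
q2 | __1[1]0   read 1 → write 1, move L, go to q2
q2 | __[1]10   read 1 → write 1, move L, go to q2
q2 | _[_]110   read _ → write 0, move R, go to q1
q1 | _0[1]10   read 1 → write 1, move R, go to q2
q2 | _01[1]0   read 1 → write 1, move L, go to q2
q2 | _0[1]10   read 1 → write 1, move L, go to q2
q2 | _[0]110   read 0 → write 1, move L, go to q0
q0 | [_]1110
The non-blank tape span at halt is 1110.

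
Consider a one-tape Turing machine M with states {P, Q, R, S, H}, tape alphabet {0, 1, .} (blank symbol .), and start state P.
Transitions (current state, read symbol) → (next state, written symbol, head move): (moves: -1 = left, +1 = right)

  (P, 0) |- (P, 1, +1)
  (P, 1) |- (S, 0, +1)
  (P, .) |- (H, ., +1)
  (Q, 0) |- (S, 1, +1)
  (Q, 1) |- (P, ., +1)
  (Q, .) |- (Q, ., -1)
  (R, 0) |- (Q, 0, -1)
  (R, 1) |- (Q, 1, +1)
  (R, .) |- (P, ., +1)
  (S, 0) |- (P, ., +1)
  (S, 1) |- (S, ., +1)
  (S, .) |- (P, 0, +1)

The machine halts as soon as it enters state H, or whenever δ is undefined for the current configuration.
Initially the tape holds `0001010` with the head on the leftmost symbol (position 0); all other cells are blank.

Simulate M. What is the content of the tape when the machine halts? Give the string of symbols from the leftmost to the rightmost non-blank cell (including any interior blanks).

1110.0

P | [0]001010..   read 0 → write 1, move +1, go to P
P | 1[0]01010..   read 0 → write 1, move +1, go to P
P | 11[0]1010..   read 0 → write 1, move +1, go to P
P | 111[1]010..   read 1 → write 0, move +1, go to S
S | 1110[0]10..   read 0 → write ., move +1, go to P
P | 1110.[1]0..   read 1 → write 0, move +1, go to S
S | 1110.0[0]..   read 0 → write ., move +1, go to P
P | 1110.0.[.].   read . → write ., move +1, go to H
H | 1110.0..[.]
The non-blank tape span at halt is 1110.0.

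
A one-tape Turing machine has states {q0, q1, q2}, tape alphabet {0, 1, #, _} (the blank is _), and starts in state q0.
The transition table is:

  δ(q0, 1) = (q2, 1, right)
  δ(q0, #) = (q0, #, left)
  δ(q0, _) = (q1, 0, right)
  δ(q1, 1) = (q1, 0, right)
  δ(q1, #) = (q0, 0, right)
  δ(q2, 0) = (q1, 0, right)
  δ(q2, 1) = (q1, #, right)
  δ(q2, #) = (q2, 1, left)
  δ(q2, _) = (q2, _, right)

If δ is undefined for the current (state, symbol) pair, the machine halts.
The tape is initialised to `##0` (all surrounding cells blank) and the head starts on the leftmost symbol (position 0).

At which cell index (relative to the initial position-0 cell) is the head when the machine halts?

state=q0 head=0 tape=_[#]#0   (q0,#)→(q0,#,left)
state=q0 head=-1 tape=[_]##0   (q0,_)→(q1,0,right)
state=q1 head=0 tape=0[#]#0   (q1,#)→(q0,0,right)
state=q0 head=1 tape=00[#]0   (q0,#)→(q0,#,left)
state=q0 head=0 tape=0[0]#0
At halt the head is at cell 0.

0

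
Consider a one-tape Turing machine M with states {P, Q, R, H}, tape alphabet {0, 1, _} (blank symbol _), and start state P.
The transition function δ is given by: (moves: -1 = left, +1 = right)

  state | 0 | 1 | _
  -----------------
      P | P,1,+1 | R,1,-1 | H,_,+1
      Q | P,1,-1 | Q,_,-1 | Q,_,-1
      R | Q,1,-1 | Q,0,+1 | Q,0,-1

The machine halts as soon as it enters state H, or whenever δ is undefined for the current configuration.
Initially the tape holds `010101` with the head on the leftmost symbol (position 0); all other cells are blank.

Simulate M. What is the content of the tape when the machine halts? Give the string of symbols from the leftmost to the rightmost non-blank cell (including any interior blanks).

P | _[0]10101   read 0 → write 1, move +1, go to P
P | _1[1]0101   read 1 → write 1, move -1, go to R
R | _[1]10101   read 1 → write 0, move +1, go to Q
Q | _0[1]0101   read 1 → write _, move -1, go to Q
Q | _[0]_0101   read 0 → write 1, move -1, go to P
P | [_]1_0101   read _ → write _, move +1, go to H
H | _[1]_0101
The non-blank tape span at halt is 1_0101.

1_0101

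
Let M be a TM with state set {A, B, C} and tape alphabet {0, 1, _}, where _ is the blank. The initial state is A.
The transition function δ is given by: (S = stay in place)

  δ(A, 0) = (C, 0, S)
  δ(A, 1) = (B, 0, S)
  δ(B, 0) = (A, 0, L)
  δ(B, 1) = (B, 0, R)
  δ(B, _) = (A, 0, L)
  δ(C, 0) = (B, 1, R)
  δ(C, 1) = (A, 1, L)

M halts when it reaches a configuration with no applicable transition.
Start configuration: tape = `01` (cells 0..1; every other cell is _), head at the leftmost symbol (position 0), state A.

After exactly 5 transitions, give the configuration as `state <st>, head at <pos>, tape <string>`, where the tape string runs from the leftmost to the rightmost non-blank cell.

state=A head=0 tape=[0]1_   (A,0)→(C,0,S)
state=C head=0 tape=[0]1_   (C,0)→(B,1,R)
state=B head=1 tape=1[1]_   (B,1)→(B,0,R)
state=B head=2 tape=10[_]   (B,_)→(A,0,L)
state=A head=1 tape=1[0]0   (A,0)→(C,0,S)
state=C head=1 tape=1[0]0
After 5 steps: state C, head at 1, tape 100.

state C, head at 1, tape 100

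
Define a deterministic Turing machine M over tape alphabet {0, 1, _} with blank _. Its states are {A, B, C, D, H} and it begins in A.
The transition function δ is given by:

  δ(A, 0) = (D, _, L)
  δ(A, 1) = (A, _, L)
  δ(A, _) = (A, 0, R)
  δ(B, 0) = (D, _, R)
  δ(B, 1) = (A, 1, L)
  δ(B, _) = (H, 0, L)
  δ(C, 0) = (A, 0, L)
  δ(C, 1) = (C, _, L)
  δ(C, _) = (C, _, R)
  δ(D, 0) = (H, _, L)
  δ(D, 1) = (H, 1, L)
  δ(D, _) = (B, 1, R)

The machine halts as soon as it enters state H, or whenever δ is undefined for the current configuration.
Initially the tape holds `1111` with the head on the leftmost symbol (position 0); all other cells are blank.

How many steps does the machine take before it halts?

6

A | __[1]111   read 1 → write _, move L, go to A
A | _[_]_111   read _ → write 0, move R, go to A
A | _0[_]111   read _ → write 0, move R, go to A
A | _00[1]11   read 1 → write _, move L, go to A
A | _0[0]_11   read 0 → write _, move L, go to D
D | _[0]__11   read 0 → write _, move L, go to H
H | [_]___11
M halts after 6 transitions.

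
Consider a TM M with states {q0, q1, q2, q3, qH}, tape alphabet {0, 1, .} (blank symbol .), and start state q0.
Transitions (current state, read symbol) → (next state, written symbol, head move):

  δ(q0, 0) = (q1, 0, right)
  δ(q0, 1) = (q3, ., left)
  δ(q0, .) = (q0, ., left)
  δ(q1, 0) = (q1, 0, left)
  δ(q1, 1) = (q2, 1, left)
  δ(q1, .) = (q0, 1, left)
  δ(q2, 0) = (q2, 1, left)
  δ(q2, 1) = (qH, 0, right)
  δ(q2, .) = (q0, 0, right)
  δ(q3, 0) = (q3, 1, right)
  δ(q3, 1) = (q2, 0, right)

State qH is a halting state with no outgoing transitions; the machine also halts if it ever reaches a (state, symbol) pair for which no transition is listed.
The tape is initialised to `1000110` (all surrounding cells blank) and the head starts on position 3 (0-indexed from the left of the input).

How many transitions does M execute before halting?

state=q0 head=3 tape=100[0]110   (q0,0)→(q1,0,right)
state=q1 head=4 tape=1000[1]10   (q1,1)→(q2,1,left)
state=q2 head=3 tape=100[0]110   (q2,0)→(q2,1,left)
state=q2 head=2 tape=10[0]1110   (q2,0)→(q2,1,left)
state=q2 head=1 tape=1[0]11110   (q2,0)→(q2,1,left)
state=q2 head=0 tape=[1]111110   (q2,1)→(qH,0,right)
state=qH head=1 tape=0[1]11110
M halts after 6 transitions.

6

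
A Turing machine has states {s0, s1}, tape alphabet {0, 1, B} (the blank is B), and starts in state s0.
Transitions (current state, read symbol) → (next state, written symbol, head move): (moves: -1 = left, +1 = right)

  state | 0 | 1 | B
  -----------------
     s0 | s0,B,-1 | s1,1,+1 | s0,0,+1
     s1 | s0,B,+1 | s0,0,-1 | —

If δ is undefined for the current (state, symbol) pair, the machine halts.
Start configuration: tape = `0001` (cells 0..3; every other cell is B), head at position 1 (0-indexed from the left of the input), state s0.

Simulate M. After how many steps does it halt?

15

state=s0 head=1 tape=BB0[0]01B   (s0,0)→(s0,B,-1)
state=s0 head=0 tape=BB[0]B01B   (s0,0)→(s0,B,-1)
state=s0 head=-1 tape=B[B]BB01B   (s0,B)→(s0,0,+1)
state=s0 head=0 tape=B0[B]B01B   (s0,B)→(s0,0,+1)
state=s0 head=1 tape=B00[B]01B   (s0,B)→(s0,0,+1)
state=s0 head=2 tape=B000[0]1B   (s0,0)→(s0,B,-1)
state=s0 head=1 tape=B00[0]B1B   (s0,0)→(s0,B,-1)
state=s0 head=0 tape=B0[0]BB1B   (s0,0)→(s0,B,-1)
state=s0 head=-1 tape=B[0]BBB1B   (s0,0)→(s0,B,-1)
state=s0 head=-2 tape=[B]BBBB1B   (s0,B)→(s0,0,+1)
state=s0 head=-1 tape=0[B]BBB1B   (s0,B)→(s0,0,+1)
state=s0 head=0 tape=00[B]BB1B   (s0,B)→(s0,0,+1)
state=s0 head=1 tape=000[B]B1B   (s0,B)→(s0,0,+1)
state=s0 head=2 tape=0000[B]1B   (s0,B)→(s0,0,+1)
state=s0 head=3 tape=00000[1]B   (s0,1)→(s1,1,+1)
state=s1 head=4 tape=000001[B]
M halts after 15 transitions.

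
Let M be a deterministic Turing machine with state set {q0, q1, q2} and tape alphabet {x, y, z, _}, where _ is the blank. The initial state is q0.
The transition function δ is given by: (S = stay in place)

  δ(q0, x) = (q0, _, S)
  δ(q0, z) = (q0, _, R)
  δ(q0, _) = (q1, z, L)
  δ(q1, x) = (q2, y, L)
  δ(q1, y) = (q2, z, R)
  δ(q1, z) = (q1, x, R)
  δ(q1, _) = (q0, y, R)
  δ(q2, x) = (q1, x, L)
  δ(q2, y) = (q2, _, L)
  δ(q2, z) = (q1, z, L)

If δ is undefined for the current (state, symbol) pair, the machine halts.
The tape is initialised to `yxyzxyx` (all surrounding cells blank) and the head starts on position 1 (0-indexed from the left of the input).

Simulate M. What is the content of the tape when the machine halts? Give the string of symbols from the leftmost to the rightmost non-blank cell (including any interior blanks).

yxyxyyx

q0 | _y[x]yzxyx   read x → write _, move S, go to q0
q0 | _y[_]yzxyx   read _ → write z, move L, go to q1
q1 | _[y]zyzxyx   read y → write z, move R, go to q2
q2 | _z[z]yzxyx   read z → write z, move L, go to q1
q1 | _[z]zyzxyx   read z → write x, move R, go to q1
q1 | _x[z]yzxyx   read z → write x, move R, go to q1
q1 | _xx[y]zxyx   read y → write z, move R, go to q2
q2 | _xxz[z]xyx   read z → write z, move L, go to q1
q1 | _xx[z]zxyx   read z → write x, move R, go to q1
q1 | _xxx[z]xyx   read z → write x, move R, go to q1
q1 | _xxxx[x]yx   read x → write y, move L, go to q2
q2 | _xxx[x]yyx   read x → write x, move L, go to q1
q1 | _xx[x]xyyx   read x → write y, move L, go to q2
q2 | _x[x]yxyyx   read x → write x, move L, go to q1
q1 | _[x]xyxyyx   read x → write y, move L, go to q2
q2 | [_]yxyxyyx
The non-blank tape span at halt is yxyxyyx.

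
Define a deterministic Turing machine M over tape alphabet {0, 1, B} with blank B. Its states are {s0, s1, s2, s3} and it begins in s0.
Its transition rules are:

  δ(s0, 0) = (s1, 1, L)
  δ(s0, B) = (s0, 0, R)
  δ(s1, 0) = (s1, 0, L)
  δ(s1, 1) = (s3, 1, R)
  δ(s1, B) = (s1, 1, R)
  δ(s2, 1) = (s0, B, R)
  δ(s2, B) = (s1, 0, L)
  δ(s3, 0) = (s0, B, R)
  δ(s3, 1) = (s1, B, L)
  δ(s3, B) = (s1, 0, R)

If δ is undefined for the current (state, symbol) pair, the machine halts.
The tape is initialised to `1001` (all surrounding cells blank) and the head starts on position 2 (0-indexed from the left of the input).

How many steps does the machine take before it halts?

s0 | 10[0]1   read 0 → write 1, move L, go to s1
s1 | 1[0]11   read 0 → write 0, move L, go to s1
s1 | [1]011   read 1 → write 1, move R, go to s3
s3 | 1[0]11   read 0 → write B, move R, go to s0
s0 | 1B[1]1
M halts after 4 transitions.

4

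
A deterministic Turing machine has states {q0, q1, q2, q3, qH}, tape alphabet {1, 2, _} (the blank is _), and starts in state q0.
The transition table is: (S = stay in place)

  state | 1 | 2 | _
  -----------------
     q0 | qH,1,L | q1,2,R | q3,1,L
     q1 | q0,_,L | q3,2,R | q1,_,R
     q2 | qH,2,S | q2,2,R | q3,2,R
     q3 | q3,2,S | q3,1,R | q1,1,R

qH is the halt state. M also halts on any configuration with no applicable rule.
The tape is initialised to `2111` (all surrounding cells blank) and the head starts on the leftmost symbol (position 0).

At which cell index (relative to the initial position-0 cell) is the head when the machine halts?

1

state=q0 head=0 tape=[2]111   (q0,2)→(q1,2,R)
state=q1 head=1 tape=2[1]11   (q1,1)→(q0,_,L)
state=q0 head=0 tape=[2]_11   (q0,2)→(q1,2,R)
state=q1 head=1 tape=2[_]11   (q1,_)→(q1,_,R)
state=q1 head=2 tape=2_[1]1   (q1,1)→(q0,_,L)
state=q0 head=1 tape=2[_]_1   (q0,_)→(q3,1,L)
state=q3 head=0 tape=[2]1_1   (q3,2)→(q3,1,R)
state=q3 head=1 tape=1[1]_1   (q3,1)→(q3,2,S)
state=q3 head=1 tape=1[2]_1   (q3,2)→(q3,1,R)
state=q3 head=2 tape=11[_]1   (q3,_)→(q1,1,R)
state=q1 head=3 tape=111[1]   (q1,1)→(q0,_,L)
state=q0 head=2 tape=11[1]_   (q0,1)→(qH,1,L)
state=qH head=1 tape=1[1]1_
At halt the head is at cell 1.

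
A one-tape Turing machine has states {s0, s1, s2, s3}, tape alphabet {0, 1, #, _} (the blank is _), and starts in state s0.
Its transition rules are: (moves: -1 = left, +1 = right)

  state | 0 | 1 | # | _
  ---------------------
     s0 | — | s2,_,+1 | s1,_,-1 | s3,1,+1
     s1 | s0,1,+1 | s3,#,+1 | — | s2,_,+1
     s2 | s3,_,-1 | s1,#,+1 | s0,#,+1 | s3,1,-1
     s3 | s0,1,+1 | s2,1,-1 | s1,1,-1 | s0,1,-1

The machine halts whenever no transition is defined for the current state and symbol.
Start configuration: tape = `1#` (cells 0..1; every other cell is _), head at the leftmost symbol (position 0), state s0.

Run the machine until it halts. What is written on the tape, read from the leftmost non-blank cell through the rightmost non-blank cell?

##_#_1111

s0 | _[1]#______   read 1 → write _, move +1, go to s2
s2 | __[#]______   read # → write #, move +1, go to s0
s0 | __#[_]_____   read _ → write 1, move +1, go to s3
s3 | __#1[_]____   read _ → write 1, move -1, go to s0
s0 | __#[1]1____   read 1 → write _, move +1, go to s2
s2 | __#_[1]____   read 1 → write #, move +1, go to s1
s1 | __#_#[_]___   read _ → write _, move +1, go to s2
s2 | __#_#_[_]__   read _ → write 1, move -1, go to s3
s3 | __#_#[_]1__   read _ → write 1, move -1, go to s0
s0 | __#_[#]11__   read # → write _, move -1, go to s1
s1 | __#[_]_11__   read _ → write _, move +1, go to s2
s2 | __#_[_]11__   read _ → write 1, move -1, go to s3
s3 | __#[_]111__   read _ → write 1, move -1, go to s0
s0 | __[#]1111__   read # → write _, move -1, go to s1
s1 | _[_]_1111__   read _ → write _, move +1, go to s2
s2 | __[_]1111__   read _ → write 1, move -1, go to s3
s3 | _[_]11111__   read _ → write 1, move -1, go to s0
s0 | [_]111111__   read _ → write 1, move +1, go to s3
s3 | 1[1]11111__   read 1 → write 1, move -1, go to s2
s2 | [1]111111__   read 1 → write #, move +1, go to s1
s1 | #[1]11111__   read 1 → write #, move +1, go to s3
s3 | ##[1]1111__   read 1 → write 1, move -1, go to s2
s2 | #[#]11111__   read # → write #, move +1, go to s0
s0 | ##[1]1111__   read 1 → write _, move +1, go to s2
s2 | ##_[1]111__   read 1 → write #, move +1, go to s1
s1 | ##_#[1]11__   read 1 → write #, move +1, go to s3
s3 | ##_##[1]1__   read 1 → write 1, move -1, go to s2
s2 | ##_#[#]11__   read # → write #, move +1, go to s0
s0 | ##_##[1]1__   read 1 → write _, move +1, go to s2
s2 | ##_##_[1]__   read 1 → write #, move +1, go to s1
s1 | ##_##_#[_]_   read _ → write _, move +1, go to s2
s2 | ##_##_#_[_]   read _ → write 1, move -1, go to s3
s3 | ##_##_#[_]1   read _ → write 1, move -1, go to s0
s0 | ##_##_[#]11   read # → write _, move -1, go to s1
s1 | ##_##[_]_11   read _ → write _, move +1, go to s2
s2 | ##_##_[_]11   read _ → write 1, move -1, go to s3
s3 | ##_##[_]111   read _ → write 1, move -1, go to s0
s0 | ##_#[#]1111   read # → write _, move -1, go to s1
s1 | ##_[#]_1111
The non-blank tape span at halt is ##_#_1111.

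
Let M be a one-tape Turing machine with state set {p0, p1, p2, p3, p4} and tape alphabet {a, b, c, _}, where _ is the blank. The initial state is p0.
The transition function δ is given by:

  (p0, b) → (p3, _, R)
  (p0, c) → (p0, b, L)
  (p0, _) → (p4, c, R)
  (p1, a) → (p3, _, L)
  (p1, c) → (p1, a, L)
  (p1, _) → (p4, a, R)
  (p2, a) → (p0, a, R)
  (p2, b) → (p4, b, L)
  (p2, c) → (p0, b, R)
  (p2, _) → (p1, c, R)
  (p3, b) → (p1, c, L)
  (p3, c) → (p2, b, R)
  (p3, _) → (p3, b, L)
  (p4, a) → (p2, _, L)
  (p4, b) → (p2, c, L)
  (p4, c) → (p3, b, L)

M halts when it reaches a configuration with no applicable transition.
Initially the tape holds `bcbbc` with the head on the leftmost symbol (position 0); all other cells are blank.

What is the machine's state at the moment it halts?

p3

state=p0 head=0 tape=_[b]cbbc   (p0,b)→(p3,_,R)
state=p3 head=1 tape=__[c]bbc   (p3,c)→(p2,b,R)
state=p2 head=2 tape=__b[b]bc   (p2,b)→(p4,b,L)
state=p4 head=1 tape=__[b]bbc   (p4,b)→(p2,c,L)
state=p2 head=0 tape=_[_]cbbc   (p2,_)→(p1,c,R)
state=p1 head=1 tape=_c[c]bbc   (p1,c)→(p1,a,L)
state=p1 head=0 tape=_[c]abbc   (p1,c)→(p1,a,L)
state=p1 head=-1 tape=[_]aabbc   (p1,_)→(p4,a,R)
state=p4 head=0 tape=a[a]abbc   (p4,a)→(p2,_,L)
state=p2 head=-1 tape=[a]_abbc   (p2,a)→(p0,a,R)
state=p0 head=0 tape=a[_]abbc   (p0,_)→(p4,c,R)
state=p4 head=1 tape=ac[a]bbc   (p4,a)→(p2,_,L)
state=p2 head=0 tape=a[c]_bbc   (p2,c)→(p0,b,R)
state=p0 head=1 tape=ab[_]bbc   (p0,_)→(p4,c,R)
state=p4 head=2 tape=abc[b]bc   (p4,b)→(p2,c,L)
state=p2 head=1 tape=ab[c]cbc   (p2,c)→(p0,b,R)
state=p0 head=2 tape=abb[c]bc   (p0,c)→(p0,b,L)
state=p0 head=1 tape=ab[b]bbc   (p0,b)→(p3,_,R)
state=p3 head=2 tape=ab_[b]bc   (p3,b)→(p1,c,L)
state=p1 head=1 tape=ab[_]cbc   (p1,_)→(p4,a,R)
state=p4 head=2 tape=aba[c]bc   (p4,c)→(p3,b,L)
state=p3 head=1 tape=ab[a]bbc
No transition is defined for (p3, a); M halts in state p3.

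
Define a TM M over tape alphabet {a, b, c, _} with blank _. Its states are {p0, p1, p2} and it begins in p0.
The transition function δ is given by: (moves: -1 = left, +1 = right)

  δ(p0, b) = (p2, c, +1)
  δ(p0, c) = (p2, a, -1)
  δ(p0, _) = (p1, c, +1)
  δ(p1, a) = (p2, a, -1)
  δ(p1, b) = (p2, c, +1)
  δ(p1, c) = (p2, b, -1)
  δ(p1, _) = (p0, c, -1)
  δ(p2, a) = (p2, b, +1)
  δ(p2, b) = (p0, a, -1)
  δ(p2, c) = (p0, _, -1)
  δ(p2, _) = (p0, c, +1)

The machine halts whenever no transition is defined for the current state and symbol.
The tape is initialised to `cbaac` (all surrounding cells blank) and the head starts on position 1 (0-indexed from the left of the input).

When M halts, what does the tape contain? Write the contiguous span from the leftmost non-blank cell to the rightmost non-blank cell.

state=p0 head=1 tape=__c[b]aac__   (p0,b)→(p2,c,+1)
state=p2 head=2 tape=__cc[a]ac__   (p2,a)→(p2,b,+1)
state=p2 head=3 tape=__ccb[a]c__   (p2,a)→(p2,b,+1)
state=p2 head=4 tape=__ccbb[c]__   (p2,c)→(p0,_,-1)
state=p0 head=3 tape=__ccb[b]___   (p0,b)→(p2,c,+1)
state=p2 head=4 tape=__ccbc[_]__   (p2,_)→(p0,c,+1)
state=p0 head=5 tape=__ccbcc[_]_   (p0,_)→(p1,c,+1)
state=p1 head=6 tape=__ccbccc[_]   (p1,_)→(p0,c,-1)
state=p0 head=5 tape=__ccbcc[c]c   (p0,c)→(p2,a,-1)
state=p2 head=4 tape=__ccbc[c]ac   (p2,c)→(p0,_,-1)
state=p0 head=3 tape=__ccb[c]_ac   (p0,c)→(p2,a,-1)
state=p2 head=2 tape=__cc[b]a_ac   (p2,b)→(p0,a,-1)
state=p0 head=1 tape=__c[c]aa_ac   (p0,c)→(p2,a,-1)
state=p2 head=0 tape=__[c]aaa_ac   (p2,c)→(p0,_,-1)
state=p0 head=-1 tape=_[_]_aaa_ac   (p0,_)→(p1,c,+1)
state=p1 head=0 tape=_c[_]aaa_ac   (p1,_)→(p0,c,-1)
state=p0 head=-1 tape=_[c]caaa_ac   (p0,c)→(p2,a,-1)
state=p2 head=-2 tape=[_]acaaa_ac   (p2,_)→(p0,c,+1)
state=p0 head=-1 tape=c[a]caaa_ac
The non-blank tape span at halt is cacaaa_ac.

cacaaa_ac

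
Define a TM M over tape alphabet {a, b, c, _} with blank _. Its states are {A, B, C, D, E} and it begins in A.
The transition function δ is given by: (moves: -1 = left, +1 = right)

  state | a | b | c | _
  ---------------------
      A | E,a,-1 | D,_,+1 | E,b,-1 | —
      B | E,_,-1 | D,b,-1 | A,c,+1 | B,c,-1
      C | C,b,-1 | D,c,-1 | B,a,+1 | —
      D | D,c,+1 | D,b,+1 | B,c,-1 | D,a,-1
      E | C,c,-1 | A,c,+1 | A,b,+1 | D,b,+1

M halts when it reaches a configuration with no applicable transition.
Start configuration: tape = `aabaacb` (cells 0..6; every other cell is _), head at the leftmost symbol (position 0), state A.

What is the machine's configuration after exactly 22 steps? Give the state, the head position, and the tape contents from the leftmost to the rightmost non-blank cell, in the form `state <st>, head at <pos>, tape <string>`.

A | _[a]abaacb__   read a → write a, move -1, go to E
E | [_]aabaacb__   read _ → write b, move +1, go to D
D | b[a]abaacb__   read a → write c, move +1, go to D
D | bc[a]baacb__   read a → write c, move +1, go to D
D | bcc[b]aacb__   read b → write b, move +1, go to D
D | bccb[a]acb__   read a → write c, move +1, go to D
D | bccbc[a]cb__   read a → write c, move +1, go to D
D | bccbcc[c]b__   read c → write c, move -1, go to B
B | bccbc[c]cb__   read c → write c, move +1, go to A
A | bccbcc[c]b__   read c → write b, move -1, go to E
E | bccbc[c]bb__   read c → write b, move +1, go to A
A | bccbcb[b]b__   read b → write _, move +1, go to D
D | bccbcb_[b]__   read b → write b, move +1, go to D
D | bccbcb_b[_]_   read _ → write a, move -1, go to D
D | bccbcb_[b]a_   read b → write b, move +1, go to D
D | bccbcb_b[a]_   read a → write c, move +1, go to D
D | bccbcb_bc[_]   read _ → write a, move -1, go to D
D | bccbcb_b[c]a   read c → write c, move -1, go to B
B | bccbcb_[b]ca   read b → write b, move -1, go to D
D | bccbcb[_]bca   read _ → write a, move -1, go to D
D | bccbc[b]abca   read b → write b, move +1, go to D
D | bccbcb[a]bca   read a → write c, move +1, go to D
D | bccbcbc[b]ca
After 22 steps: state D, head at 6, tape bccbcbcbca.

state D, head at 6, tape bccbcbcbca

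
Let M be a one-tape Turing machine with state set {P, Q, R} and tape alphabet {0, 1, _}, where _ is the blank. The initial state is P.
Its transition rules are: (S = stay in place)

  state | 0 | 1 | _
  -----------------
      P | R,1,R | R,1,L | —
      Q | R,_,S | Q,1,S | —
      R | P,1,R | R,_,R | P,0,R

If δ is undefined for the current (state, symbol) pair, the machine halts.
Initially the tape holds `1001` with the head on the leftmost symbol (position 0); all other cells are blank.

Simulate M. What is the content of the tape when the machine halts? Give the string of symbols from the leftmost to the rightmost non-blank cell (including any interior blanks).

11_0

P | _[1]001__   read 1 → write 1, move L, go to R
R | [_]1001__   read _ → write 0, move R, go to P
P | 0[1]001__   read 1 → write 1, move L, go to R
R | [0]1001__   read 0 → write 1, move R, go to P
P | 1[1]001__   read 1 → write 1, move L, go to R
R | [1]1001__   read 1 → write _, move R, go to R
R | _[1]001__   read 1 → write _, move R, go to R
R | __[0]01__   read 0 → write 1, move R, go to P
P | __1[0]1__   read 0 → write 1, move R, go to R
R | __11[1]__   read 1 → write _, move R, go to R
R | __11_[_]_   read _ → write 0, move R, go to P
P | __11_0[_]
The non-blank tape span at halt is 11_0.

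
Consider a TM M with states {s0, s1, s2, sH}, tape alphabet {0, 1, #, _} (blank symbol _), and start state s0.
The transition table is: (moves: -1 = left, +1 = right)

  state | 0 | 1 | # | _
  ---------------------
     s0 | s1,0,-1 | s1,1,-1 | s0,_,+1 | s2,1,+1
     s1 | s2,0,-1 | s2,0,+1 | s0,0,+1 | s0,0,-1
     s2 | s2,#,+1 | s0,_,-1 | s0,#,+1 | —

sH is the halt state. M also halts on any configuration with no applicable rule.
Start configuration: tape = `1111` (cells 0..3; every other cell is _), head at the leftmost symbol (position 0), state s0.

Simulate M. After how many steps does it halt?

s0 | ____[1]111   read 1 → write 1, move -1, go to s1
s1 | ___[_]1111   read _ → write 0, move -1, go to s0
s0 | __[_]01111   read _ → write 1, move +1, go to s2
s2 | __1[0]1111   read 0 → write #, move +1, go to s2
s2 | __1#[1]111   read 1 → write _, move -1, go to s0
s0 | __1[#]_111   read # → write _, move +1, go to s0
s0 | __1_[_]111   read _ → write 1, move +1, go to s2
s2 | __1_1[1]11   read 1 → write _, move -1, go to s0
s0 | __1_[1]_11   read 1 → write 1, move -1, go to s1
s1 | __1[_]1_11   read _ → write 0, move -1, go to s0
s0 | __[1]01_11   read 1 → write 1, move -1, go to s1
s1 | _[_]101_11   read _ → write 0, move -1, go to s0
s0 | [_]0101_11   read _ → write 1, move +1, go to s2
s2 | 1[0]101_11   read 0 → write #, move +1, go to s2
s2 | 1#[1]01_11   read 1 → write _, move -1, go to s0
s0 | 1[#]_01_11   read # → write _, move +1, go to s0
s0 | 1_[_]01_11   read _ → write 1, move +1, go to s2
s2 | 1_1[0]1_11   read 0 → write #, move +1, go to s2
s2 | 1_1#[1]_11   read 1 → write _, move -1, go to s0
s0 | 1_1[#]__11   read # → write _, move +1, go to s0
s0 | 1_1_[_]_11   read _ → write 1, move +1, go to s2
s2 | 1_1_1[_]11
M halts after 21 transitions.

21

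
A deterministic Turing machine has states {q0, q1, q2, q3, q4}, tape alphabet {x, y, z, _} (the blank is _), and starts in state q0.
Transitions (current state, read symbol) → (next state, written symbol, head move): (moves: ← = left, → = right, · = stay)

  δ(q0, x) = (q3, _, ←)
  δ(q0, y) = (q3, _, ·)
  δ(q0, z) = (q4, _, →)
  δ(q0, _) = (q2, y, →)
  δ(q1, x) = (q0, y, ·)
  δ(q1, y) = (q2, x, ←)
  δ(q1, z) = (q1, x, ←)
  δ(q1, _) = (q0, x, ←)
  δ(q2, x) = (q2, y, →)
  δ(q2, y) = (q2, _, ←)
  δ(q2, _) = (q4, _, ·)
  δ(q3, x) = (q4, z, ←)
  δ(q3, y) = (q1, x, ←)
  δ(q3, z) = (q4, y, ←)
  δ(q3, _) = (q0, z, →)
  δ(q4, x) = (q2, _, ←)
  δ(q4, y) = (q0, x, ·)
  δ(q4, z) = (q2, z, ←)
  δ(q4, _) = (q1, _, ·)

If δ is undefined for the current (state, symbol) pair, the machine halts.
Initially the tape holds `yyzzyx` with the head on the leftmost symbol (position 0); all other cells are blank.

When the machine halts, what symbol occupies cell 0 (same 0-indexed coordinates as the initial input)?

_

q0 | __[y]yzzyx   read y → write _, move ·, go to q3
q3 | __[_]yzzyx   read _ → write z, move →, go to q0
q0 | __z[y]zzyx   read y → write _, move ·, go to q3
q3 | __z[_]zzyx   read _ → write z, move →, go to q0
q0 | __zz[z]zyx   read z → write _, move →, go to q4
q4 | __zz_[z]yx   read z → write z, move ←, go to q2
q2 | __zz[_]zyx   read _ → write _, move ·, go to q4
q4 | __zz[_]zyx   read _ → write _, move ·, go to q1
q1 | __zz[_]zyx   read _ → write x, move ←, go to q0
q0 | __z[z]xzyx   read z → write _, move →, go to q4
q4 | __z_[x]zyx   read x → write _, move ←, go to q2
q2 | __z[_]_zyx   read _ → write _, move ·, go to q4
q4 | __z[_]_zyx   read _ → write _, move ·, go to q1
q1 | __z[_]_zyx   read _ → write x, move ←, go to q0
q0 | __[z]x_zyx   read z → write _, move →, go to q4
q4 | ___[x]_zyx   read x → write _, move ←, go to q2
q2 | __[_]__zyx   read _ → write _, move ·, go to q4
q4 | __[_]__zyx   read _ → write _, move ·, go to q1
q1 | __[_]__zyx   read _ → write x, move ←, go to q0
q0 | _[_]x__zyx   read _ → write y, move →, go to q2
q2 | _y[x]__zyx   read x → write y, move →, go to q2
q2 | _yy[_]_zyx   read _ → write _, move ·, go to q4
q4 | _yy[_]_zyx   read _ → write _, move ·, go to q1
q1 | _yy[_]_zyx   read _ → write x, move ←, go to q0
q0 | _y[y]x_zyx   read y → write _, move ·, go to q3
q3 | _y[_]x_zyx   read _ → write z, move →, go to q0
q0 | _yz[x]_zyx   read x → write _, move ←, go to q3
q3 | _y[z]__zyx   read z → write y, move ←, go to q4
q4 | _[y]y__zyx   read y → write x, move ·, go to q0
q0 | _[x]y__zyx   read x → write _, move ←, go to q3
q3 | [_]_y__zyx   read _ → write z, move →, go to q0
q0 | z[_]y__zyx   read _ → write y, move →, go to q2
q2 | zy[y]__zyx   read y → write _, move ←, go to q2
q2 | z[y]___zyx   read y → write _, move ←, go to q2
q2 | [z]____zyx
Cell 0 holds _ when M halts.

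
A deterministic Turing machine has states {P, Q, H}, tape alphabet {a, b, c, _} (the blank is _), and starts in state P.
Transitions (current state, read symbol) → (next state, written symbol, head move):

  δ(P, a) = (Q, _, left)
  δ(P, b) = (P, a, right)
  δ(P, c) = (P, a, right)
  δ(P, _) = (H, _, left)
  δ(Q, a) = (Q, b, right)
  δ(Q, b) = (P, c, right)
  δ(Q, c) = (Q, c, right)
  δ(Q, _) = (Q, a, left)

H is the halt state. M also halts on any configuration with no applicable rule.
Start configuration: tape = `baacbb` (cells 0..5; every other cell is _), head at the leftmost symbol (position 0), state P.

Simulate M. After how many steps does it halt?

15

state=P head=0 tape=[b]aacbb_   (P,b)→(P,a,right)
state=P head=1 tape=a[a]acbb_   (P,a)→(Q,_,left)
state=Q head=0 tape=[a]_acbb_   (Q,a)→(Q,b,right)
state=Q head=1 tape=b[_]acbb_   (Q,_)→(Q,a,left)
state=Q head=0 tape=[b]aacbb_   (Q,b)→(P,c,right)
state=P head=1 tape=c[a]acbb_   (P,a)→(Q,_,left)
state=Q head=0 tape=[c]_acbb_   (Q,c)→(Q,c,right)
state=Q head=1 tape=c[_]acbb_   (Q,_)→(Q,a,left)
state=Q head=0 tape=[c]aacbb_   (Q,c)→(Q,c,right)
state=Q head=1 tape=c[a]acbb_   (Q,a)→(Q,b,right)
state=Q head=2 tape=cb[a]cbb_   (Q,a)→(Q,b,right)
state=Q head=3 tape=cbb[c]bb_   (Q,c)→(Q,c,right)
state=Q head=4 tape=cbbc[b]b_   (Q,b)→(P,c,right)
state=P head=5 tape=cbbcc[b]_   (P,b)→(P,a,right)
state=P head=6 tape=cbbcca[_]   (P,_)→(H,_,left)
state=H head=5 tape=cbbcc[a]_
M halts after 15 transitions.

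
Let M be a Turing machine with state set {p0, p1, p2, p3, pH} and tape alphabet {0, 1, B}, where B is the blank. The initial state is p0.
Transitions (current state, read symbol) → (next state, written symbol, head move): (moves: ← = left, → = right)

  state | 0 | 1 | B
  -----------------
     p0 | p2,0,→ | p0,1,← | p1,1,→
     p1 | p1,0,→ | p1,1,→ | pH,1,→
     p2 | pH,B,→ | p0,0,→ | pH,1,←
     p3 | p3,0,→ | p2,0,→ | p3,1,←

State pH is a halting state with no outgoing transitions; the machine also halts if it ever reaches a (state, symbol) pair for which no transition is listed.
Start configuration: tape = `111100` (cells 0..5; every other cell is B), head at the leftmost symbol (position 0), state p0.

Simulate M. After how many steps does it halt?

9

state=p0 head=0 tape=B[1]11100BB   (p0,1)→(p0,1,←)
state=p0 head=-1 tape=[B]111100BB   (p0,B)→(p1,1,→)
state=p1 head=0 tape=1[1]11100BB   (p1,1)→(p1,1,→)
state=p1 head=1 tape=11[1]1100BB   (p1,1)→(p1,1,→)
state=p1 head=2 tape=111[1]100BB   (p1,1)→(p1,1,→)
state=p1 head=3 tape=1111[1]00BB   (p1,1)→(p1,1,→)
state=p1 head=4 tape=11111[0]0BB   (p1,0)→(p1,0,→)
state=p1 head=5 tape=111110[0]BB   (p1,0)→(p1,0,→)
state=p1 head=6 tape=1111100[B]B   (p1,B)→(pH,1,→)
state=pH head=7 tape=11111001[B]
M halts after 9 transitions.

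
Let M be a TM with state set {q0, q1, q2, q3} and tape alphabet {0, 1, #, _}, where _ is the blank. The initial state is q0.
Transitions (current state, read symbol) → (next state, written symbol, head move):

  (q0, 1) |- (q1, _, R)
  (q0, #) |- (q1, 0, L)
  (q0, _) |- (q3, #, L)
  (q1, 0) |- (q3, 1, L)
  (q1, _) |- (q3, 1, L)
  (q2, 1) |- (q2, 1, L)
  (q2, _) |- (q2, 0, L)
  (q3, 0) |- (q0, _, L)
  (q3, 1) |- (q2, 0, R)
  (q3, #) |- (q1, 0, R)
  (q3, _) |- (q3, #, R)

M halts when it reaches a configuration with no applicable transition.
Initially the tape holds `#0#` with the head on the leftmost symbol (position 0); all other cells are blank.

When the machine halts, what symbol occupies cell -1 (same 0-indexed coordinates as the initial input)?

0

q0 | __[#]0#   read # → write 0, move L, go to q1
q1 | _[_]00#   read _ → write 1, move L, go to q3
q3 | [_]100#   read _ → write #, move R, go to q3
q3 | #[1]00#   read 1 → write 0, move R, go to q2
q2 | #0[0]0#
Cell -1 holds 0 when M halts.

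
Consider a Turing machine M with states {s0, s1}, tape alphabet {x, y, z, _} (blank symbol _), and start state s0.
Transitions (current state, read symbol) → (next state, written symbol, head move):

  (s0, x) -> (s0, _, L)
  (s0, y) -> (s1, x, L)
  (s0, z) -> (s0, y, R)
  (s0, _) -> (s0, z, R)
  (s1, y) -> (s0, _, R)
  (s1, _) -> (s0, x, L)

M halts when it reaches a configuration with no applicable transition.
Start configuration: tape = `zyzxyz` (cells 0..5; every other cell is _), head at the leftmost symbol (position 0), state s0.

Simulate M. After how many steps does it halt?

state=s0 head=0 tape=[z]yzxyz   (s0,z)→(s0,y,R)
state=s0 head=1 tape=y[y]zxyz   (s0,y)→(s1,x,L)
state=s1 head=0 tape=[y]xzxyz   (s1,y)→(s0,_,R)
state=s0 head=1 tape=_[x]zxyz   (s0,x)→(s0,_,L)
state=s0 head=0 tape=[_]_zxyz   (s0,_)→(s0,z,R)
state=s0 head=1 tape=z[_]zxyz   (s0,_)→(s0,z,R)
state=s0 head=2 tape=zz[z]xyz   (s0,z)→(s0,y,R)
state=s0 head=3 tape=zzy[x]yz   (s0,x)→(s0,_,L)
state=s0 head=2 tape=zz[y]_yz   (s0,y)→(s1,x,L)
state=s1 head=1 tape=z[z]x_yz
M halts after 9 transitions.

9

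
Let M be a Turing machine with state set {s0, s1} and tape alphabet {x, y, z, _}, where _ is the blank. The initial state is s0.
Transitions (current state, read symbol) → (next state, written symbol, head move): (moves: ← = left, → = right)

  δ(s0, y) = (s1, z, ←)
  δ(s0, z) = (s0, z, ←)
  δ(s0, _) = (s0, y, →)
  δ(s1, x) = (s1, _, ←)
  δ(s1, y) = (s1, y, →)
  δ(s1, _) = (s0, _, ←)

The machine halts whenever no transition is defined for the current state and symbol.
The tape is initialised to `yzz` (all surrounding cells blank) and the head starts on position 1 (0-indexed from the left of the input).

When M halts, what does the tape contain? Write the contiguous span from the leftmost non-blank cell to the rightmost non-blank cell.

yzzzz

state=s0 head=1 tape=__y[z]z   (s0,z)→(s0,z,←)
state=s0 head=0 tape=__[y]zz   (s0,y)→(s1,z,←)
state=s1 head=-1 tape=_[_]zzz   (s1,_)→(s0,_,←)
state=s0 head=-2 tape=[_]_zzz   (s0,_)→(s0,y,→)
state=s0 head=-1 tape=y[_]zzz   (s0,_)→(s0,y,→)
state=s0 head=0 tape=yy[z]zz   (s0,z)→(s0,z,←)
state=s0 head=-1 tape=y[y]zzz   (s0,y)→(s1,z,←)
state=s1 head=-2 tape=[y]zzzz   (s1,y)→(s1,y,→)
state=s1 head=-1 tape=y[z]zzz
The non-blank tape span at halt is yzzzz.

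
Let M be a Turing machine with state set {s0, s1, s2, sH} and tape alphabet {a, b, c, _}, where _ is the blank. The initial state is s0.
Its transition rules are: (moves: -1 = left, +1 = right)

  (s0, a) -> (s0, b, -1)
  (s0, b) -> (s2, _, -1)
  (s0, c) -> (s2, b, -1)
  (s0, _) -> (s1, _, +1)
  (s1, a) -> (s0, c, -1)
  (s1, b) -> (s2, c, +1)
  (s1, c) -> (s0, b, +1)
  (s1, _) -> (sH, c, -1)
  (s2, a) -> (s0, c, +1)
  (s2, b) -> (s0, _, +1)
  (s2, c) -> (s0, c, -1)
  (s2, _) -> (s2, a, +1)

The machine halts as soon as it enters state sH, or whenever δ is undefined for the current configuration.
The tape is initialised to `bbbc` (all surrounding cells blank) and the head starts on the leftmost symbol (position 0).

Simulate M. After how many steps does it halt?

state=s0 head=0 tape=__[b]bbc__   (s0,b)→(s2,_,-1)
state=s2 head=-1 tape=_[_]_bbc__   (s2,_)→(s2,a,+1)
state=s2 head=0 tape=_a[_]bbc__   (s2,_)→(s2,a,+1)
state=s2 head=1 tape=_aa[b]bc__   (s2,b)→(s0,_,+1)
state=s0 head=2 tape=_aa_[b]c__   (s0,b)→(s2,_,-1)
state=s2 head=1 tape=_aa[_]_c__   (s2,_)→(s2,a,+1)
state=s2 head=2 tape=_aaa[_]c__   (s2,_)→(s2,a,+1)
state=s2 head=3 tape=_aaaa[c]__   (s2,c)→(s0,c,-1)
state=s0 head=2 tape=_aaa[a]c__   (s0,a)→(s0,b,-1)
state=s0 head=1 tape=_aa[a]bc__   (s0,a)→(s0,b,-1)
state=s0 head=0 tape=_a[a]bbc__   (s0,a)→(s0,b,-1)
state=s0 head=-1 tape=_[a]bbbc__   (s0,a)→(s0,b,-1)
state=s0 head=-2 tape=[_]bbbbc__   (s0,_)→(s1,_,+1)
state=s1 head=-1 tape=_[b]bbbc__   (s1,b)→(s2,c,+1)
state=s2 head=0 tape=_c[b]bbc__   (s2,b)→(s0,_,+1)
state=s0 head=1 tape=_c_[b]bc__   (s0,b)→(s2,_,-1)
state=s2 head=0 tape=_c[_]_bc__   (s2,_)→(s2,a,+1)
state=s2 head=1 tape=_ca[_]bc__   (s2,_)→(s2,a,+1)
state=s2 head=2 tape=_caa[b]c__   (s2,b)→(s0,_,+1)
state=s0 head=3 tape=_caa_[c]__   (s0,c)→(s2,b,-1)
state=s2 head=2 tape=_caa[_]b__   (s2,_)→(s2,a,+1)
state=s2 head=3 tape=_caaa[b]__   (s2,b)→(s0,_,+1)
state=s0 head=4 tape=_caaa_[_]_   (s0,_)→(s1,_,+1)
state=s1 head=5 tape=_caaa__[_]   (s1,_)→(sH,c,-1)
state=sH head=4 tape=_caaa_[_]c
M halts after 24 transitions.

24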